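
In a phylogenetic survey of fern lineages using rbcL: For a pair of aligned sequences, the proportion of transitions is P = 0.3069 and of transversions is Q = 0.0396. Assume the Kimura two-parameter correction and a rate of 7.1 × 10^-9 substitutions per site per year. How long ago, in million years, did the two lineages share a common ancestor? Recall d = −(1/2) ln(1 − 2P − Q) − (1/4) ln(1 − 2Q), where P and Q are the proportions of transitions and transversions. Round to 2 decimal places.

38.76

Under the Kimura two-parameter model, d = −½ ln(1 − 2P − Q) − ¼ ln(1 − 2Q).
1 − 2P − Q = 0.3466, giving −½ ln(0.3466) = 0.529792.
1 − 2Q = 0.9208, giving −¼ ln(0.9208) = 0.020628.
d = 0.529792 + 0.020628 = 0.550420.
Under a molecular clock d = 2μt, so t = d/(2μ) = 0.550420 / (2 × 7.1 × 10^-9) = 38.76 million years.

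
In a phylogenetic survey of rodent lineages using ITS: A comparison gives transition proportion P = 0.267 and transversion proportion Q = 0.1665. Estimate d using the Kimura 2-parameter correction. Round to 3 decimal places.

0.704

Under the Kimura two-parameter model, d = −½ ln(1 − 2P − Q) − ¼ ln(1 − 2Q).
1 − 2P − Q = 0.2995, giving −½ ln(0.2995) = 0.602820.
1 − 2Q = 0.667, giving −¼ ln(0.667) = 0.101241.
d = 0.602820 + 0.101241 = 0.704061.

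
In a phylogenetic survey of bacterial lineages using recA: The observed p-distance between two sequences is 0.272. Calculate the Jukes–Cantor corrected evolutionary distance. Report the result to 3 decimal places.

0.338

d = −(3/4) ln(1 − 4p/3) = −0.75 ln(1 − 0.362667) = −0.75 ln(0.637333)
  = −0.75 × (-0.450463) = 0.337847 substitutions/site.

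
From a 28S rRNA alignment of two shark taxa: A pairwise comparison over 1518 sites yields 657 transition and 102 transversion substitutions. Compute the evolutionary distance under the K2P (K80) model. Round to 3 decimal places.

1.386

P = 657/1518 ≈ 0.432806 and Q = 102/1518 ≈ 0.067194.
Under the Kimura two-parameter model, d = −½ ln(1 − 2P − Q) − ¼ ln(1 − 2Q).
1 − 2P − Q = 0.067194, giving −½ ln(0.067194) = 1.350086.
1 − 2Q = 0.865612, giving −¼ ln(0.865612) = 0.036080.
d = 1.350086 + 0.036080 = 1.386166.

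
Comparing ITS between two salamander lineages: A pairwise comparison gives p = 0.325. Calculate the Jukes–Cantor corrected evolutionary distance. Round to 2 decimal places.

0.43

d = −(3/4) ln(1 − 4p/3) = −0.75 ln(1 − 0.433333) = −0.75 ln(0.566667)
  = −0.75 × (-0.567983) = 0.425987 substitutions/site.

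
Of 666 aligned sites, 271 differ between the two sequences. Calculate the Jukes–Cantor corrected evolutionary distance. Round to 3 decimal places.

0.587

p = 271/666 ≈ 0.406907.
d = −(3/4) ln(1 − 4p/3) = −0.75 ln(1 − 0.542543) = −0.75 ln(0.457457)
  = −0.75 × (-0.782072) = 0.586554 substitutions/site.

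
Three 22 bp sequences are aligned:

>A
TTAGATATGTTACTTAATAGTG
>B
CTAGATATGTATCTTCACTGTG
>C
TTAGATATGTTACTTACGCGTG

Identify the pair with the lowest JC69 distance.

A and C

A–B: 6/22 differ, p = 0.273, d = 0.339.
A–C: 3/22 differ, p = 0.136, d = 0.151.
B–C: 7/22 differ, p = 0.318, d = 0.414.
The smallest distance is between A and C.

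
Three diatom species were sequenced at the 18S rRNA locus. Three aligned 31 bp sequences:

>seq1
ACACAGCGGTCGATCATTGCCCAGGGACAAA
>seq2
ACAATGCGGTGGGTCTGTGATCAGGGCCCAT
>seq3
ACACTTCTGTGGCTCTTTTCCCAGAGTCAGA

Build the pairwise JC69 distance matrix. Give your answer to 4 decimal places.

seq1–seq2: 11/31 sites differ → p ≈ 0.354839, d = −0.75 ln(1 − 0.473119) = 0.480585 ≈ 0.4806.
seq1–seq3: 10/31 sites differ → p ≈ 0.322581, d = −0.75 ln(1 − 0.430108) = 0.421731 ≈ 0.4217.
seq2–seq3: 13/31 sites differ → p ≈ 0.419355, d = −0.75 ln(1 − 0.55914) = 0.614271 ≈ 0.6143.

d(seq1,seq2) = 0.4806, d(seq1,seq3) = 0.4217, d(seq2,seq3) = 0.6143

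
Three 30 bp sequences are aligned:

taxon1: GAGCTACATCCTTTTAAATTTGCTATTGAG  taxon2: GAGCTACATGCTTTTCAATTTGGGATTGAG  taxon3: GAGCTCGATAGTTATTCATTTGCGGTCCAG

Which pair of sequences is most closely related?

taxon1 and taxon2

taxon1–taxon2: 4/30 differ, p = 0.133, d = 0.147.
taxon1–taxon3: 11/30 differ, p = 0.367, d = 0.503.
taxon2–taxon3: 11/30 differ, p = 0.367, d = 0.503.
The smallest distance is between taxon1 and taxon2.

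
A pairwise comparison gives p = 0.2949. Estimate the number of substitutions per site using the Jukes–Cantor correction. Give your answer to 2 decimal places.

0.37

d = −(3/4) ln(1 − 4p/3) = −0.75 ln(1 − 0.3932) = −0.75 ln(0.6068)
  = −0.75 × (-0.499556) = 0.374667 substitutions/site.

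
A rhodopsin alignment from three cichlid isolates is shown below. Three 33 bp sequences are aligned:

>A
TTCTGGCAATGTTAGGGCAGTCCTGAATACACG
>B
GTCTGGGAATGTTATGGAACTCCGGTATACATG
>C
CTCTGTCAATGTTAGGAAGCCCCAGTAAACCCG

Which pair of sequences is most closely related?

A and B

A–B: 8/33 differ, p = 0.242, d = 0.293.
A–C: 11/33 differ, p = 0.333, d = 0.441.
B–C: 11/33 differ, p = 0.333, d = 0.441.
The smallest distance is between A and B.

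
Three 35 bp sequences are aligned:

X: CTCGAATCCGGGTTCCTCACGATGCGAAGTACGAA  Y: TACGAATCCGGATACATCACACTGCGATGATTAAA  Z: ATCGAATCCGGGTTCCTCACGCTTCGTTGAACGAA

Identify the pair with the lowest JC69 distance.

X–Y: 12/35 differ, p = 0.343, d = 0.458.
X–Z: 6/35 differ, p = 0.171, d = 0.195.
Y–Z: 11/35 differ, p = 0.314, d = 0.407.
The smallest distance is between X and Z.

X and Z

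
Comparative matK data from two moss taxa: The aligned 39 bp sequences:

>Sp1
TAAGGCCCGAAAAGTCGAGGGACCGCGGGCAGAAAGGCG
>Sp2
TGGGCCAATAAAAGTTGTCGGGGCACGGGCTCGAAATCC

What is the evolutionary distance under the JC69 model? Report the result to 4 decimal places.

0.7166

The sequences differ at 18 of 39 sites, so p = 18/39 ≈ 0.461538.
d = −(3/4) ln(1 − 4p/3) = −0.75 ln(1 − 0.615384) = −0.75 ln(0.384616)
  = −0.75 × (-0.955510) = 0.716633 substitutions/site.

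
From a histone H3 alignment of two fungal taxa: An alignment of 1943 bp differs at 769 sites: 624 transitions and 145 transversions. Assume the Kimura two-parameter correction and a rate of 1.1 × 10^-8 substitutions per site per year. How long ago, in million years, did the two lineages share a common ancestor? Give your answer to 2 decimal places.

P = 624/1943 ≈ 0.321153 and Q = 145/1943 ≈ 0.074627.
Under the Kimura two-parameter model, d = −½ ln(1 − 2P − Q) − ¼ ln(1 − 2Q).
1 − 2P − Q = 0.283067, giving −½ ln(0.283067) = 0.631036.
1 − 2Q = 0.850746, giving −¼ ln(0.850746) = 0.040410.
d = 0.631036 + 0.040410 = 0.671446.
Under a molecular clock d = 2μt, so t = d/(2μ) = 0.671446 / (2 × 1.1 × 10^-8) = 30.52 million years.

30.52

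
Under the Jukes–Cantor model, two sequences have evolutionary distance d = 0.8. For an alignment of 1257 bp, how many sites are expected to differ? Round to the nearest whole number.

Invert JC69: p = (3/4)(1 − e^(−4d/3)) = 0.75 × (1 − e^(-1.066667)) = 0.75 × (1 − 0.344154) = 0.491885.
Expected differing sites = pL ≈ 0.491885 × 1257 = 618.299445 ≈ 618.

618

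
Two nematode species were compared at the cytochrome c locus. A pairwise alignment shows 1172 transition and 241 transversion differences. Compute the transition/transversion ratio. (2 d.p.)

4.86

R = 1172/241 = 4.863070… ≈ 4.86 (to 2 d.p.).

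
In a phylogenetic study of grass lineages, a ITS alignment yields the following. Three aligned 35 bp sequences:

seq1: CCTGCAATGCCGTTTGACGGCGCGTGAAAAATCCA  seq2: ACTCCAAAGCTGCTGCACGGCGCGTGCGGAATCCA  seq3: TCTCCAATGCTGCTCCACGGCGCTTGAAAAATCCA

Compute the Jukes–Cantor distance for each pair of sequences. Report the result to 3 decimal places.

d(seq1,seq2) = 0.360, d(seq1,seq3) = 0.233, d(seq2,seq3) = 0.233

seq1–seq2: 10/35 sites differ → p ≈ 0.285714, d = −0.75 ln(1 − 0.380952) = 0.359679 ≈ 0.360.
seq1–seq3: 7/35 sites differ → p = 0.2, d = −0.75 ln(1 − 0.266667) = 0.232617 ≈ 0.233.
seq2–seq3: 7/35 sites differ → p = 0.2, d = −0.75 ln(1 − 0.266667) = 0.232617 ≈ 0.233.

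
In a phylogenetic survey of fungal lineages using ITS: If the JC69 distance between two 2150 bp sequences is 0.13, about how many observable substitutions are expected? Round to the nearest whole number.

257

Invert JC69: p = (3/4)(1 − e^(−4d/3)) = 0.75 × (1 − e^(-0.173333)) = 0.75 × (1 − 0.840858) = 0.119357.
Expected differing sites = pL ≈ 0.119357 × 2150 = 256.61755 ≈ 257.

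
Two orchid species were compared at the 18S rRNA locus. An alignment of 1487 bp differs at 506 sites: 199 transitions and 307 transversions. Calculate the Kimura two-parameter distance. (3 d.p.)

0.454

P = 199/1487 ≈ 0.133826 and Q = 307/1487 ≈ 0.206456.
Under the Kimura two-parameter model, d = −½ ln(1 − 2P − Q) − ¼ ln(1 − 2Q).
1 − 2P − Q = 0.525892, giving −½ ln(0.525892) = 0.321330.
1 − 2Q = 0.587088, giving −¼ ln(0.587088) = 0.133145.
d = 0.321330 + 0.133145 = 0.454475.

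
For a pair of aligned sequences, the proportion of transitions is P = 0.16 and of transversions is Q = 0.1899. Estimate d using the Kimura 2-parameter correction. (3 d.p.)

Under the Kimura two-parameter model, d = −½ ln(1 − 2P − Q) − ¼ ln(1 − 2Q).
1 − 2P − Q = 0.4901, giving −½ ln(0.4901) = 0.356573.
1 − 2Q = 0.6202, giving −¼ ln(0.6202) = 0.119428.
d = 0.356573 + 0.119428 = 0.476001.

0.476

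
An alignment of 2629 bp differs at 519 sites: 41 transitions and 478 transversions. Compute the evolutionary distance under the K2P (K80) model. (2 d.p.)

0.23

P = 41/2629 ≈ 0.015595 and Q = 478/2629 ≈ 0.181818.
Under the Kimura two-parameter model, d = −½ ln(1 − 2P − Q) − ¼ ln(1 − 2Q).
1 − 2P − Q = 0.786992, giving −½ ln(0.786992) = 0.119769.
1 − 2Q = 0.636364, giving −¼ ln(0.636364) = 0.112996.
d = 0.119769 + 0.112996 = 0.232765.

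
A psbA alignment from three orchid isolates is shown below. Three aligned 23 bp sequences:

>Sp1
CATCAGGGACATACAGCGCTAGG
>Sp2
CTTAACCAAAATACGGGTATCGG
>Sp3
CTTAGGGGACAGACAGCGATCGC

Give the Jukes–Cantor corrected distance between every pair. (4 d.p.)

Sp1–Sp2: 11/23 sites differ → p ≈ 0.478261, d = −0.75 ln(1 − 0.637681) = 0.761423 ≈ 0.7614.
Sp1–Sp3: 7/23 sites differ → p ≈ 0.304348, d = −0.75 ln(1 − 0.405797) = 0.390401 ≈ 0.3904.
Sp2–Sp3: 10/23 sites differ → p ≈ 0.434783, d = −0.75 ln(1 − 0.579711) = 0.650110 ≈ 0.6501.

d(Sp1,Sp2) = 0.7614, d(Sp1,Sp3) = 0.3904, d(Sp2,Sp3) = 0.6501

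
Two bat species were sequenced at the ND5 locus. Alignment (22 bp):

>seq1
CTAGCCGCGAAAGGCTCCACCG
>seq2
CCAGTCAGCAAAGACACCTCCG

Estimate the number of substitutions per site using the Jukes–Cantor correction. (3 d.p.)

The sequences differ at 8 of 22 sites (2, 5, 7, 8, 9, 14, 16, 19), so p = 8/22 ≈ 0.363636.
d = −(3/4) ln(1 − 4p/3) = −0.75 ln(1 − 0.484848) = −0.75 ln(0.515152)
  = −0.75 × (-0.663293) = 0.497470 substitutions/site.

0.497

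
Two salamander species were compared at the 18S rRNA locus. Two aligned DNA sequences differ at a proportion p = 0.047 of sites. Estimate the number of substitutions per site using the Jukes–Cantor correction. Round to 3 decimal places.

0.049

d = −(3/4) ln(1 − 4p/3) = −0.75 ln(1 − 0.062667) = −0.75 ln(0.937333)
  = −0.75 × (-0.064717) = 0.048538 substitutions/site.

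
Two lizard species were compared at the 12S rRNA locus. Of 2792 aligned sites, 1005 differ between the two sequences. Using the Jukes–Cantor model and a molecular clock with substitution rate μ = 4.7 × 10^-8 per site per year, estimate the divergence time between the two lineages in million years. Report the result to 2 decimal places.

p = 1005/2792 ≈ 0.359957.
d = −(3/4) ln(1 − 4p/3) = −0.75 ln(1 − 0.479943) = −0.75 ln(0.520057)
  = −0.75 × (-0.653817) = 0.490363 substitutions/site.
Under a molecular clock d = 2μt, so t = d/(2μ) = 0.490363 / (2 × 4.7 × 10^-8) = 5.22 million years.

5.22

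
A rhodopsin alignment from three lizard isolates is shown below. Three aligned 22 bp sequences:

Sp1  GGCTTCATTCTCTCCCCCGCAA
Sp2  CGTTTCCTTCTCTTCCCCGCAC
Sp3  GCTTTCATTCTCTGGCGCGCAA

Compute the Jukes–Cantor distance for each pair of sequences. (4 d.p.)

d(Sp1,Sp2) = 0.2708, d(Sp1,Sp3) = 0.2708, d(Sp2,Sp3) = 0.4141

Sp1–Sp2: 5/22 sites differ → p ≈ 0.227273, d = −0.75 ln(1 − 0.303031) = 0.270761 ≈ 0.2708.
Sp1–Sp3: 5/22 sites differ → p ≈ 0.227273, d = −0.75 ln(1 − 0.303031) = 0.270761 ≈ 0.2708.
Sp2–Sp3: 7/22 sites differ → p ≈ 0.318182, d = −0.75 ln(1 − 0.424243) = 0.414052 ≈ 0.4141.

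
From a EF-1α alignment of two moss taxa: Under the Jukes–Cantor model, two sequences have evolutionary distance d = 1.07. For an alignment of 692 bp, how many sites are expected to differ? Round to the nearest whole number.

394

Invert JC69: p = (3/4)(1 − e^(−4d/3)) = 0.75 × (1 − e^(-1.426667)) = 0.75 × (1 − 0.240108) = 0.569919.
Expected differing sites = pL ≈ 0.569919 × 692 = 394.383948 ≈ 394.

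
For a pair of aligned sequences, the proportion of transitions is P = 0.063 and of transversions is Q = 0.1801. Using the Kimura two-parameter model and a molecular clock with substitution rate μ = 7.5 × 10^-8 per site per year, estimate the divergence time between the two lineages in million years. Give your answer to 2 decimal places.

Under the Kimura two-parameter model, d = −½ ln(1 − 2P − Q) − ¼ ln(1 − 2Q).
1 − 2P − Q = 0.6939, giving −½ ln(0.6939) = 0.182714.
1 − 2Q = 0.6398, giving −¼ ln(0.6398) = 0.111650.
d = 0.182714 + 0.111650 = 0.294364.
Under a molecular clock d = 2μt, so t = d/(2μ) = 0.294364 / (2 × 7.5 × 10^-8) = 1.96 million years.

1.96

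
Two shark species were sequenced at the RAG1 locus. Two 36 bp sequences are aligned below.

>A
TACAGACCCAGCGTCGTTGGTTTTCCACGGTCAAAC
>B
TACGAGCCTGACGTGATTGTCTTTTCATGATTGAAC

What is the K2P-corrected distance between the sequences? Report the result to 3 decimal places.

0.781

Of 36 sites, 13 differences are transitions and 2 are transversions, so P = 13/36 ≈ 0.361111 and Q = 2/36 ≈ 0.055556.
Under the Kimura two-parameter model, d = −½ ln(1 − 2P − Q) − ¼ ln(1 − 2Q).
1 − 2P − Q = 0.222222, giving −½ ln(0.222222) = 0.752039.
1 − 2Q = 0.888888, giving −¼ ln(0.888888) = 0.029446.
d = 0.752039 + 0.029446 = 0.781485.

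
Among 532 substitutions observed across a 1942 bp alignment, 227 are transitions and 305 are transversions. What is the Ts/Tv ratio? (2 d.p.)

0.74

R = 227/305 = 0.744262… ≈ 0.74 (to 2 d.p.).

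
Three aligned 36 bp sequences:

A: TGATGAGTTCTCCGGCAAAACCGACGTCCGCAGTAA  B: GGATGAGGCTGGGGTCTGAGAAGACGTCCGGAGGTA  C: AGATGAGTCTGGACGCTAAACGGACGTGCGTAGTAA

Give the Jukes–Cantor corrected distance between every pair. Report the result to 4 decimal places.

d(A,B) = 0.6735, d(A,C) = 0.3924, d(B,C) = 0.4926

A–B: 16/36 sites differ → p ≈ 0.444444, d = −0.75 ln(1 − 0.592592) = 0.673455 ≈ 0.6735.
A–C: 11/36 sites differ → p ≈ 0.305556, d = −0.75 ln(1 − 0.407408) = 0.392437 ≈ 0.3924.
B–C: 13/36 sites differ → p ≈ 0.361111, d = −0.75 ln(1 − 0.481481) = 0.492584 ≈ 0.4926.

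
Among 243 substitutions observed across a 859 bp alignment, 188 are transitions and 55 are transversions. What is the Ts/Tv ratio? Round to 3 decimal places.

R = 188/55 = 3.418181… ≈ 3.418 (to 3 d.p.).

3.418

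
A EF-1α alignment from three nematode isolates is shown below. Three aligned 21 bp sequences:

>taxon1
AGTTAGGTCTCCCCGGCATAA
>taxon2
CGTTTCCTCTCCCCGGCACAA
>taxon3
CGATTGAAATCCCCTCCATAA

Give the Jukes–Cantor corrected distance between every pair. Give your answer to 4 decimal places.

d(taxon1,taxon2) = 0.2865, d(taxon1,taxon3) = 0.5319, d(taxon2,taxon3) = 0.5319

taxon1–taxon2: 5/21 sites differ → p ≈ 0.238095, d = −0.75 ln(1 − 0.31746) = 0.286451 ≈ 0.2865.
taxon1–taxon3: 8/21 sites differ → p ≈ 0.380952, d = −0.75 ln(1 − 0.507936) = 0.531860 ≈ 0.5319.
taxon2–taxon3: 8/21 sites differ → p ≈ 0.380952, d = −0.75 ln(1 − 0.507936) = 0.531860 ≈ 0.5319.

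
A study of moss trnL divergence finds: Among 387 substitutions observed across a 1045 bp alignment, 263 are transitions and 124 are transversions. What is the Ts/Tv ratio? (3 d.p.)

2.121

R = 263/124 = 2.120967… ≈ 2.121 (to 3 d.p.).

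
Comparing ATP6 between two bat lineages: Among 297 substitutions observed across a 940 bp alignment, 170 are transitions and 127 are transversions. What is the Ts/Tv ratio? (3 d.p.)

R = 170/127 = 1.338582… ≈ 1.339 (to 3 d.p.).

1.339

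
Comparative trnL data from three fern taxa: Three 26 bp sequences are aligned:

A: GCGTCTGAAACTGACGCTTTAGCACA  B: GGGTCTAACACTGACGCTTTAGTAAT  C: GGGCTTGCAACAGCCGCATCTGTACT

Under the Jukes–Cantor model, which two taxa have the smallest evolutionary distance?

A and B

A–B: 6/26 differ, p = 0.231, d = 0.276.
A–C: 11/26 differ, p = 0.423, d = 0.623.
B–C: 11/26 differ, p = 0.423, d = 0.623.
The smallest distance is between A and B.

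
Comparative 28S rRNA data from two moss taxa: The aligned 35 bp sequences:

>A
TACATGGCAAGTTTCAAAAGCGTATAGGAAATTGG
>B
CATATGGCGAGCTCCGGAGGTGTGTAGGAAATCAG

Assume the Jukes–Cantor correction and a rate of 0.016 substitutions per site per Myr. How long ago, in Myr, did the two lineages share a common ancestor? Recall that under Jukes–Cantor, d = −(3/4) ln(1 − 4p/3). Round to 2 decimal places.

14.32

The sequences differ at 12 of 35 sites, so p = 12/35 ≈ 0.342857.
d = −(3/4) ln(1 − 4p/3) = −0.75 ln(1 − 0.457143) = −0.75 ln(0.542857)
  = −0.75 × (-0.610909) = 0.458182 substitutions/site.
Under a molecular clock d = 2μt, so t = d/(2μ) = 0.458182 / (2 × 0.016) = 14.32 Myr.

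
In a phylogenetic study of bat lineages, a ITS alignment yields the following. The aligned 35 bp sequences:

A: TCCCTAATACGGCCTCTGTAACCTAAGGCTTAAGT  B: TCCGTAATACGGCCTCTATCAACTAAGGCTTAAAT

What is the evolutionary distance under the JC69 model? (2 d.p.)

The sequences differ at 5 of 35 sites (4, 18, 20, 22, 34), so p = 5/35 ≈ 0.142857.
d = −(3/4) ln(1 − 4p/3) = −0.75 ln(1 − 0.190476) = −0.75 ln(0.809524)
  = −0.75 × (-0.211309) = 0.158482 substitutions/site.

0.16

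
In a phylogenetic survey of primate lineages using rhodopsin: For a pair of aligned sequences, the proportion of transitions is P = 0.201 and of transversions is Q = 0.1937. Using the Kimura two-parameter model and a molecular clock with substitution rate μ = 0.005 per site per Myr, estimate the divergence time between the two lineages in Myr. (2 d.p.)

57.53

Under the Kimura two-parameter model, d = −½ ln(1 − 2P − Q) − ¼ ln(1 − 2Q).
1 − 2P − Q = 0.4043, giving −½ ln(0.4043) = 0.452799.
1 − 2Q = 0.6126, giving −¼ ln(0.6126) = 0.122511.
d = 0.452799 + 0.122511 = 0.575310.
Under a molecular clock d = 2μt, so t = d/(2μ) = 0.575310 / (2 × 0.005) = 57.53 Myr.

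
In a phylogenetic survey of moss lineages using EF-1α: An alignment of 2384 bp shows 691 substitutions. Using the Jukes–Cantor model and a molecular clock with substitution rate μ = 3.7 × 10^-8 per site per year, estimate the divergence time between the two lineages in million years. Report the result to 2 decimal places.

p = 691/2384 ≈ 0.289849.
d = −(3/4) ln(1 − 4p/3) = −0.75 ln(1 − 0.386465) = −0.75 ln(0.613535)
  = −0.75 × (-0.488518) = 0.366389 substitutions/site.
Under a molecular clock d = 2μt, so t = d/(2μ) = 0.366389 / (2 × 3.7 × 10^-8) = 4.95 million years.

4.95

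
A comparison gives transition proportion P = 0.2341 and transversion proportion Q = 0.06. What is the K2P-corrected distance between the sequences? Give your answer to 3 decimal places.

Under the Kimura two-parameter model, d = −½ ln(1 − 2P − Q) − ¼ ln(1 − 2Q).
1 − 2P − Q = 0.4718, giving −½ ln(0.4718) = 0.375600.
1 − 2Q = 0.88, giving −¼ ln(0.88) = 0.031958.
d = 0.375600 + 0.031958 = 0.407558.

0.408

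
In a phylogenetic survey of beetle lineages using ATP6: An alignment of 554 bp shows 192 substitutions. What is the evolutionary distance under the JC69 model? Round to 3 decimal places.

p = 192/554 ≈ 0.34657.
d = −(3/4) ln(1 − 4p/3) = −0.75 ln(1 − 0.462093) = −0.75 ln(0.537907)
  = −0.75 × (-0.620070) = 0.465053 substitutions/site.

0.465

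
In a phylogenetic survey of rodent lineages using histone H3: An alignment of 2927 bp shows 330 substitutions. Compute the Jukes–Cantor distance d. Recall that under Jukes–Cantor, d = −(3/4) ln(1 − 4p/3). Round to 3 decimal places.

p = 330/2927 ≈ 0.112743.
d = −(3/4) ln(1 − 4p/3) = −0.75 ln(1 − 0.150324) = −0.75 ln(0.849676)
  = −0.75 × (-0.162900) = 0.122175 substitutions/site.

0.122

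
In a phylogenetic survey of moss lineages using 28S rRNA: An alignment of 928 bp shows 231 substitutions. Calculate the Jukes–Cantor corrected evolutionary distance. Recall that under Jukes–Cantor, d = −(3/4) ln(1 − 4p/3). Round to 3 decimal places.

0.302

p = 231/928 ≈ 0.248922.
d = −(3/4) ln(1 − 4p/3) = −0.75 ln(1 − 0.331896) = −0.75 ln(0.668104)
  = −0.75 × (-0.403311) = 0.302483 substitutions/site.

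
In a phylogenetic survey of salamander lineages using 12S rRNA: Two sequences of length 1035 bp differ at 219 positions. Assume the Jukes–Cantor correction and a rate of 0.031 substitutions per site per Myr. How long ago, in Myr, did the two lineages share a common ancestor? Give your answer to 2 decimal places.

p = 219/1035 ≈ 0.211594.
d = −(3/4) ln(1 − 4p/3) = −0.75 ln(1 − 0.282125) = −0.75 ln(0.717875)
  = −0.75 × (-0.331460) = 0.248595 substitutions/site.
Under a molecular clock d = 2μt, so t = d/(2μ) = 0.248595 / (2 × 0.031) = 4.01 Myr.

4.01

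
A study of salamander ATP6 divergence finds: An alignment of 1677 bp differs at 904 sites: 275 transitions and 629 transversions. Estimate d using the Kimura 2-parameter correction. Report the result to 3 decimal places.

0.954

P = 275/1677 ≈ 0.163983 and Q = 629/1677 ≈ 0.375075.
Under the Kimura two-parameter model, d = −½ ln(1 − 2P − Q) − ¼ ln(1 − 2Q).
1 − 2P − Q = 0.296959, giving −½ ln(0.296959) = 0.607081.
1 − 2Q = 0.24985, giving −¼ ln(0.24985) = 0.346724.
d = 0.607081 + 0.346724 = 0.953805.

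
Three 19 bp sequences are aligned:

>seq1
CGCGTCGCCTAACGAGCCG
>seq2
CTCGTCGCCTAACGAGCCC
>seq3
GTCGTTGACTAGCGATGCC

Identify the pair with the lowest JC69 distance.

seq1–seq2: 2/19 differ, p = 0.105, d = 0.113.
seq1–seq3: 8/19 differ, p = 0.421, d = 0.618.
seq2–seq3: 6/19 differ, p = 0.316, d = 0.410.
The smallest distance is between seq1 and seq2.

seq1 and seq2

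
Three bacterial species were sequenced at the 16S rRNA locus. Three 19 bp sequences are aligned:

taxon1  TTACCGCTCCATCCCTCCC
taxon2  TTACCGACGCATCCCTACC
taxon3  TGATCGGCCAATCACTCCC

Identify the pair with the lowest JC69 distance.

taxon1 and taxon2

taxon1–taxon2: 4/19 differ, p = 0.211, d = 0.247.
taxon1–taxon3: 6/19 differ, p = 0.316, d = 0.410.
taxon2–taxon3: 7/19 differ, p = 0.368, d = 0.507.
The smallest distance is between taxon1 and taxon2.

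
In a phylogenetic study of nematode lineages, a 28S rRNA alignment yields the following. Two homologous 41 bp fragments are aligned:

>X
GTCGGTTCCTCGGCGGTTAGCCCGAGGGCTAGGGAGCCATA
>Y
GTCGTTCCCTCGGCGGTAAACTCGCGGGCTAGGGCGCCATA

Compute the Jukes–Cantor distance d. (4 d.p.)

The sequences differ at 7 of 41 sites (5, 7, 18, 20, 22, 25, 35), so p = 7/41 ≈ 0.170732.
d = −(3/4) ln(1 − 4p/3) = −0.75 ln(1 − 0.227643) = −0.75 ln(0.772357)
  = −0.75 × (-0.258308) = 0.193731 substitutions/site.

0.1937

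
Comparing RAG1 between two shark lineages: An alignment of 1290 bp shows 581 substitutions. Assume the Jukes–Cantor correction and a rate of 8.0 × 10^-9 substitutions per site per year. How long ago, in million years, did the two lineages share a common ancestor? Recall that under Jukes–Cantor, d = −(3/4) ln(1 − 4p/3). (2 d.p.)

p = 581/1290 ≈ 0.450388.
d = −(3/4) ln(1 − 4p/3) = −0.75 ln(1 − 0.600517) = −0.75 ln(0.399483)
  = −0.75 × (-0.917584) = 0.688188 substitutions/site.
Under a molecular clock d = 2μt, so t = d/(2μ) = 0.688188 / (2 × 8.0 × 10^-9) = 43.01 million years.

43.01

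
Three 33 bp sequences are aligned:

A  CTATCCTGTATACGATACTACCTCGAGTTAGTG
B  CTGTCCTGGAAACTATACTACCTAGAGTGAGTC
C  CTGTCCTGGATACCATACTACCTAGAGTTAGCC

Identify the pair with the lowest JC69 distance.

A–B: 7/33 differ, p = 0.212, d = 0.249.
A–C: 6/33 differ, p = 0.182, d = 0.208.
B–C: 4/33 differ, p = 0.121, d = 0.132.
The smallest distance is between B and C.

B and C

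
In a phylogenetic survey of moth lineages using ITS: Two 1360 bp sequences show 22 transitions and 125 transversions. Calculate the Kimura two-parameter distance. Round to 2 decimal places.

P = 22/1360 ≈ 0.016176 and Q = 125/1360 ≈ 0.091912.
Under the Kimura two-parameter model, d = −½ ln(1 − 2P − Q) − ¼ ln(1 − 2Q).
1 − 2P − Q = 0.875736, giving −½ ln(0.875736) = 0.066345.
1 − 2Q = 0.816176, giving −¼ ln(0.816176) = 0.050781.
d = 0.066345 + 0.050781 = 0.117126.

0.12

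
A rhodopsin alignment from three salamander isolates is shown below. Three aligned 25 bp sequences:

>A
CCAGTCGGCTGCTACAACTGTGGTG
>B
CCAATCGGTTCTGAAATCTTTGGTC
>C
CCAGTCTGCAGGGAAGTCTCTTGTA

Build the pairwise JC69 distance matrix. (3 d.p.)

d(A,B) = 0.490, d(A,C) = 0.572, d(B,C) = 0.572

A–B: 9/25 sites differ → p = 0.36, d = −0.75 ln(1 − 0.48) = 0.490445 ≈ 0.490.
A–C: 10/25 sites differ → p = 0.4, d = −0.75 ln(1 − 0.533333) = 0.571605 ≈ 0.572.
B–C: 10/25 sites differ → p = 0.4, d = −0.75 ln(1 − 0.533333) = 0.571605 ≈ 0.572.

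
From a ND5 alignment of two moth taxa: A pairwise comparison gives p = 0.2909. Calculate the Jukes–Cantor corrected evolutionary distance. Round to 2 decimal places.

d = −(3/4) ln(1 − 4p/3) = −0.75 ln(1 − 0.387867) = −0.75 ln(0.612133)
  = −0.75 × (-0.490806) = 0.368105 substitutions/site.

0.37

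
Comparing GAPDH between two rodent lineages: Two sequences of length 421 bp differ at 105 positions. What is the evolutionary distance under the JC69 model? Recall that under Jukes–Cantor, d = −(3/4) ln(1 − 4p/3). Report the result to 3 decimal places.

p = 105/421 ≈ 0.249406.
d = −(3/4) ln(1 − 4p/3) = −0.75 ln(1 − 0.332541) = −0.75 ln(0.667459)
  = −0.75 × (-0.404277) = 0.303208 substitutions/site.

0.303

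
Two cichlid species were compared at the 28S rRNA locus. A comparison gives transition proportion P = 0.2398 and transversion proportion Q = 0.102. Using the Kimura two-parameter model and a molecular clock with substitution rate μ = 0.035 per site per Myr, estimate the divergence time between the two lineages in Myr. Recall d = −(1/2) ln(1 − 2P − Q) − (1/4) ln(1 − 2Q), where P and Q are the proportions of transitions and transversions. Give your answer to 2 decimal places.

7.04

Under the Kimura two-parameter model, d = −½ ln(1 − 2P − Q) − ¼ ln(1 − 2Q).
1 − 2P − Q = 0.4184, giving −½ ln(0.4184) = 0.435659.
1 − 2Q = 0.796, giving −¼ ln(0.796) = 0.057039.
d = 0.435659 + 0.057039 = 0.492698.
Under a molecular clock d = 2μt, so t = d/(2μ) = 0.492698 / (2 × 0.035) = 7.04 Myr.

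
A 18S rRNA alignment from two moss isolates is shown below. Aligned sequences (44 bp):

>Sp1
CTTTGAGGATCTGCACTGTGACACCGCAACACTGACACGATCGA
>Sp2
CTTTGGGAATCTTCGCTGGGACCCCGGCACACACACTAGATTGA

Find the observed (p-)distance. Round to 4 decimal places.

0.2955

The sequences differ at 13 of 44 positions.
p = 13/44 = 0.295454… ≈ 0.2955 (to 4 d.p.).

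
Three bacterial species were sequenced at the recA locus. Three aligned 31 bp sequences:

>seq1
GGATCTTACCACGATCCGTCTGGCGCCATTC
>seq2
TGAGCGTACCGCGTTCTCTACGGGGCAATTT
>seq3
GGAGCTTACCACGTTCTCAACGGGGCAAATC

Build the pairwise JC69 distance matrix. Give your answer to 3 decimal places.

seq1–seq2: 12/31 sites differ → p ≈ 0.387097, d = −0.75 ln(1 − 0.516129) = 0.544453 ≈ 0.544.
seq1–seq3: 10/31 sites differ → p ≈ 0.322581, d = −0.75 ln(1 − 0.430108) = 0.421731 ≈ 0.422.
seq2–seq3: 6/31 sites differ → p ≈ 0.193548, d = −0.75 ln(1 − 0.258064) = 0.223869 ≈ 0.224.

d(seq1,seq2) = 0.544, d(seq1,seq3) = 0.422, d(seq2,seq3) = 0.224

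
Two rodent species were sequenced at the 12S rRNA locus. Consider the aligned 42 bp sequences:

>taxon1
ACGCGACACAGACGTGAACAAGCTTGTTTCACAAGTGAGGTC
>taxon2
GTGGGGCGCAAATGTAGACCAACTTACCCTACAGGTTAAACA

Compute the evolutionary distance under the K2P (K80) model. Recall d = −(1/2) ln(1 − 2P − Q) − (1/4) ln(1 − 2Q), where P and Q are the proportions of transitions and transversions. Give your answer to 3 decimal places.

Of 42 sites, 18 differences are transitions and 4 are transversions, so P = 18/42 ≈ 0.428571 and Q = 4/42 ≈ 0.095238.
Under the Kimura two-parameter model, d = −½ ln(1 − 2P − Q) − ¼ ln(1 − 2Q).
1 − 2P − Q = 0.04762, giving −½ ln(0.04762) = 1.522251.
1 − 2Q = 0.809524, giving −¼ ln(0.809524) = 0.052827.
d = 1.522251 + 0.052827 = 1.575078.

1.575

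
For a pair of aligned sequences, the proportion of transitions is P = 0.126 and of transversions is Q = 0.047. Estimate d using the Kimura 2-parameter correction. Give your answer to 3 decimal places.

Under the Kimura two-parameter model, d = −½ ln(1 − 2P − Q) − ¼ ln(1 − 2Q).
1 − 2P − Q = 0.701, giving −½ ln(0.701) = 0.177624.
1 − 2Q = 0.906, giving −¼ ln(0.906) = 0.024679.
d = 0.177624 + 0.024679 = 0.202303.

0.202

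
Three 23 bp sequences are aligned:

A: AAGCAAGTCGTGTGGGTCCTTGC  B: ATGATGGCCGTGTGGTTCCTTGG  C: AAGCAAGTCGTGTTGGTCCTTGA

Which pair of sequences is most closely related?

A–B: 7/23 differ, p = 0.304, d = 0.390.
A–C: 2/23 differ, p = 0.087, d = 0.092.
B–C: 8/23 differ, p = 0.348, d = 0.467.
The smallest distance is between A and C.

A and C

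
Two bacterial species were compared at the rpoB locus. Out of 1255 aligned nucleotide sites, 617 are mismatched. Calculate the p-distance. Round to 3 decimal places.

p = 617/1255 = 0.491633… ≈ 0.492 (to 3 d.p.).

0.492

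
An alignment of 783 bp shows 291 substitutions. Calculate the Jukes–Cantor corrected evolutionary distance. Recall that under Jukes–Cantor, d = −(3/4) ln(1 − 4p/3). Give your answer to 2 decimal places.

0.51

p = 291/783 ≈ 0.371648.
d = −(3/4) ln(1 − 4p/3) = −0.75 ln(1 − 0.495531) = −0.75 ln(0.504469)
  = −0.75 × (-0.684249) = 0.513187 substitutions/site.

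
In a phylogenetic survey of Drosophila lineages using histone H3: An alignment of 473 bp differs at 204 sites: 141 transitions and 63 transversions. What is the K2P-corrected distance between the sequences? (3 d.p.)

0.731

P = 141/473 ≈ 0.298097 and Q = 63/473 ≈ 0.133192.
Under the Kimura two-parameter model, d = −½ ln(1 − 2P − Q) − ¼ ln(1 − 2Q).
1 − 2P − Q = 0.270614, giving −½ ln(0.270614) = 0.653531.
1 − 2Q = 0.733616, giving −¼ ln(0.733616) = 0.077442.
d = 0.653531 + 0.077442 = 0.730973.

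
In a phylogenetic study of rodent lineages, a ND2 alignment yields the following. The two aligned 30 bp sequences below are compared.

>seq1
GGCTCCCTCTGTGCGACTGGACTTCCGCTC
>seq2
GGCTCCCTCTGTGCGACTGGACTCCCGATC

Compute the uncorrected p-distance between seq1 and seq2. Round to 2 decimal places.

0.07

The sequences differ at 2 of 30 positions (sites 24, 28).
p = 2/30 = 0.066666… ≈ 0.07 (to 2 d.p.).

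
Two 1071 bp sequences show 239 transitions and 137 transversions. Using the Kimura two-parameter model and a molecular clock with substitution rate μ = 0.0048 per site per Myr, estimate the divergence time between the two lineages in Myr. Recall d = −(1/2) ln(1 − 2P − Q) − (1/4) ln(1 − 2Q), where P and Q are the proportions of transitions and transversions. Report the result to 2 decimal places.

P = 239/1071 ≈ 0.223156 and Q = 137/1071 ≈ 0.127918.
Under the Kimura two-parameter model, d = −½ ln(1 − 2P − Q) − ¼ ln(1 − 2Q).
1 − 2P − Q = 0.42577, giving −½ ln(0.42577) = 0.426928.
1 − 2Q = 0.744164, giving −¼ ln(0.744164) = 0.073873.
d = 0.426928 + 0.073873 = 0.500801.
Under a molecular clock d = 2μt, so t = d/(2μ) = 0.500801 / (2 × 0.0048) = 52.17 Myr.

52.17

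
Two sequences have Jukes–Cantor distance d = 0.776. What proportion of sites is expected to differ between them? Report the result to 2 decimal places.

0.48

p = (3/4)(1 − e^(−4d/3)) = 0.75 × (1 − e^(-1.034667)) = 0.75 × (1 − 0.355345) = 0.483491.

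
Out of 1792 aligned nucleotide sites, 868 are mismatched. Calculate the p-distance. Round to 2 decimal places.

0.48

p = 868/1792 = 0.484375 ≈ 0.48 (to 2 d.p.).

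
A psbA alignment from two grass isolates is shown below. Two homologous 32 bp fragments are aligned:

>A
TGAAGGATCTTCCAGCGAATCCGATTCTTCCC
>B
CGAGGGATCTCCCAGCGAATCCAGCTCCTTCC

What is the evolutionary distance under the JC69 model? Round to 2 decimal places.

The sequences differ at 8 of 32 sites (1, 4, 11, 23, 24, 25, 28, 30), so p = 8/32 = 0.25.
d = −(3/4) ln(1 − 4p/3) = −0.75 ln(1 − 0.333333) = −0.75 ln(0.666667)
  = −0.75 × (-0.405465) = 0.304099 substitutions/site.

0.30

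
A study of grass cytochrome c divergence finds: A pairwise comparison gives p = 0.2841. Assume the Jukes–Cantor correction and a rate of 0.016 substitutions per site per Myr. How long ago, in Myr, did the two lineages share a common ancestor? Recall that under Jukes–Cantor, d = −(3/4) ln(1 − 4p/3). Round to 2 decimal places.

d = −(3/4) ln(1 − 4p/3) = −0.75 ln(1 − 0.3788) = −0.75 ln(0.6212)
  = −0.75 × (-0.476102) = 0.357077 substitutions/site.
Under a molecular clock d = 2μt, so t = d/(2μ) = 0.357077 / (2 × 0.016) = 11.16 Myr.

11.16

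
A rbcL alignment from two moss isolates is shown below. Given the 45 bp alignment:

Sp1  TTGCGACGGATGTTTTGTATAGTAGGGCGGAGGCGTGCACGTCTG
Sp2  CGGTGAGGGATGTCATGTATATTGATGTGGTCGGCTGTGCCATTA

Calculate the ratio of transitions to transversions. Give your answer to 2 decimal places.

Transitions are A↔G and C↔T; transversions are all other mismatches.
Transitions: 10. Transversions: 11.
R = 10/11 = 0.909090… ≈ 0.91 (to 2 d.p.).

0.91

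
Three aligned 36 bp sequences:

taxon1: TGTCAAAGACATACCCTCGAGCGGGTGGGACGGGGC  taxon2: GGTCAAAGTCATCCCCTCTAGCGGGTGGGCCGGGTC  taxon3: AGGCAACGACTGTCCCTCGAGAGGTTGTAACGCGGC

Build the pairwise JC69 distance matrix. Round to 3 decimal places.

d(taxon1,taxon2) = 0.188, d(taxon1,taxon3) = 0.392, d(taxon2,taxon3) = 0.608

taxon1–taxon2: 6/36 sites differ → p ≈ 0.166667, d = −0.75 ln(1 − 0.222223) = 0.188487 ≈ 0.188.
taxon1–taxon3: 11/36 sites differ → p ≈ 0.305556, d = −0.75 ln(1 − 0.407408) = 0.392437 ≈ 0.392.
taxon2–taxon3: 15/36 sites differ → p ≈ 0.416667, d = −0.75 ln(1 − 0.555556) = 0.608198 ≈ 0.608.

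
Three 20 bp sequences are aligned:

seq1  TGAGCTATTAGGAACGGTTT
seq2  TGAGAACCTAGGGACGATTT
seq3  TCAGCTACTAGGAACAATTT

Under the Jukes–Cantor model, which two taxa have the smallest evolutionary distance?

seq1–seq2: 6/20 differ, p = 0.300, d = 0.383.
seq1–seq3: 4/20 differ, p = 0.200, d = 0.233.
seq2–seq3: 6/20 differ, p = 0.300, d = 0.383.
The smallest distance is between seq1 and seq3.

seq1 and seq3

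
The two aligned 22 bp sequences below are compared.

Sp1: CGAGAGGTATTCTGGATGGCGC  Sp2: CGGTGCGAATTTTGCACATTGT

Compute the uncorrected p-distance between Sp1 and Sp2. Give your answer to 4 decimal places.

0.5455

The sequences differ at 12 of 22 positions.
p = 12/22 = 0.545454… ≈ 0.5455 (to 4 d.p.).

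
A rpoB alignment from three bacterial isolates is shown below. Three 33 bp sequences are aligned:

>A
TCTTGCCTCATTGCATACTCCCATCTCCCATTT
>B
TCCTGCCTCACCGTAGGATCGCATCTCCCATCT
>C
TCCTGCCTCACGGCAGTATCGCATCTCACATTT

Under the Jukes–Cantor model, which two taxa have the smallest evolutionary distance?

B and C

A–B: 9/33 differ, p = 0.273, d = 0.339.
A–C: 8/33 differ, p = 0.242, d = 0.293.
B–C: 5/33 differ, p = 0.152, d = 0.169.
The smallest distance is between B and C.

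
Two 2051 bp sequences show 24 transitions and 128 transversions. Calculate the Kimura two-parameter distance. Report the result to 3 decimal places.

0.078

P = 24/2051 ≈ 0.011702 and Q = 128/2051 ≈ 0.062409.
Under the Kimura two-parameter model, d = −½ ln(1 − 2P − Q) − ¼ ln(1 − 2Q).
1 − 2P − Q = 0.914187, giving −½ ln(0.914187) = 0.044860.
1 − 2Q = 0.875182, giving −¼ ln(0.875182) = 0.033331.
d = 0.044860 + 0.033331 = 0.078191.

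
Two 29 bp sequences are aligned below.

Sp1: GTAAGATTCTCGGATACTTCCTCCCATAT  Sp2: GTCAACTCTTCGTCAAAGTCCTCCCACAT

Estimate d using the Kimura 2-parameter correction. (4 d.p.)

0.5289

Of 29 sites, 4 differences are transitions and 7 are transversions, so P = 4/29 ≈ 0.137931 and Q = 7/29 ≈ 0.241379.
Under the Kimura two-parameter model, d = −½ ln(1 − 2P − Q) − ¼ ln(1 − 2Q).
1 − 2P − Q = 0.482759, giving −½ ln(0.482759) = 0.364119.
1 − 2Q = 0.517242, giving −¼ ln(0.517242) = 0.164811.
d = 0.364119 + 0.164811 = 0.528930.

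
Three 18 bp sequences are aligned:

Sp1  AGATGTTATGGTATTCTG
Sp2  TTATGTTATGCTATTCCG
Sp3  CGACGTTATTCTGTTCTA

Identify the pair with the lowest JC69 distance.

Sp1 and Sp2

Sp1–Sp2: 4/18 differ, p = 0.222, d = 0.264.
Sp1–Sp3: 6/18 differ, p = 0.333, d = 0.441.
Sp2–Sp3: 7/18 differ, p = 0.389, d = 0.548.
The smallest distance is between Sp1 and Sp2.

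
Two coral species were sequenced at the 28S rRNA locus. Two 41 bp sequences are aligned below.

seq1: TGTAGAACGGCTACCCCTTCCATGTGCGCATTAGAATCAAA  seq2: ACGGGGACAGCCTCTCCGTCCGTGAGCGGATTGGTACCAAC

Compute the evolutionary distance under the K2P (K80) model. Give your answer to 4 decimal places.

Of 41 sites, 8 differences are transitions and 9 are transversions, so P = 8/41 ≈ 0.195122 and Q = 9/41 ≈ 0.219512.
Under the Kimura two-parameter model, d = −½ ln(1 − 2P − Q) − ¼ ln(1 − 2Q).
1 − 2P − Q = 0.390244, giving −½ ln(0.390244) = 0.470492.
1 − 2Q = 0.560976, giving −¼ ln(0.560976) = 0.144519.
d = 0.470492 + 0.144519 = 0.615011.

0.6150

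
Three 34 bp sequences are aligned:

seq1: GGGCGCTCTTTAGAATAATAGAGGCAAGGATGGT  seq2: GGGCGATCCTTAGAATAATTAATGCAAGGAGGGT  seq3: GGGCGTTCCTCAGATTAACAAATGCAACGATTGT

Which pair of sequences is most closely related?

seq1–seq2: 6/34 differ, p = 0.176, d = 0.201.
seq1–seq3: 9/34 differ, p = 0.265, d = 0.326.
seq2–seq3: 8/34 differ, p = 0.235, d = 0.282.
The smallest distance is between seq1 and seq2.

seq1 and seq2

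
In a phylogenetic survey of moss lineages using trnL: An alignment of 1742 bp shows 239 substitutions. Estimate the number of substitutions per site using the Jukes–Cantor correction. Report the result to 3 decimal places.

0.152

p = 239/1742 ≈ 0.137199.
d = −(3/4) ln(1 − 4p/3) = −0.75 ln(1 − 0.182932) = −0.75 ln(0.817068)
  = −0.75 × (-0.202033) = 0.151525 substitutions/site.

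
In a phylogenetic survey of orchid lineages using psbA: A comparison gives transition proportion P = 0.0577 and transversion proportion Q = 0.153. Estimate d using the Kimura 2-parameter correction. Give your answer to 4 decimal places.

0.2476

Under the Kimura two-parameter model, d = −½ ln(1 − 2P − Q) − ¼ ln(1 − 2Q).
1 − 2P − Q = 0.7316, giving −½ ln(0.7316) = 0.156261.
1 − 2Q = 0.694, giving −¼ ln(0.694) = 0.091321.
d = 0.156261 + 0.091321 = 0.247582.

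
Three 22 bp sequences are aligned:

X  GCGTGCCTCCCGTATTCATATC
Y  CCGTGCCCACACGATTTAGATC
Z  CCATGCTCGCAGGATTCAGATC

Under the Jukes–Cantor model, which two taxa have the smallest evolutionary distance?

Y and Z

X–Y: 8/22 differ, p = 0.364, d = 0.497.
X–Z: 8/22 differ, p = 0.364, d = 0.497.
Y–Z: 5/22 differ, p = 0.227, d = 0.271.
The smallest distance is between Y and Z.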